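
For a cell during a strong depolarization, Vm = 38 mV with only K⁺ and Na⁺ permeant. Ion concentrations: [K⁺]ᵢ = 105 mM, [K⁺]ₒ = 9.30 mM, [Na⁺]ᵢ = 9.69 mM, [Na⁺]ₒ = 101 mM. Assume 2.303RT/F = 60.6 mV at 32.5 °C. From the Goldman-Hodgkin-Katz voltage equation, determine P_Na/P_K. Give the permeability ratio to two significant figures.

7.3

Let α = P_Na/P_K. GHK: Vm = 60.6·log₁₀[(Kₒ + α·Naₒ)/(Kᵢ + α·Naᵢ)].
10^(Vm/60.6) = 10^(38.0/60.6) = 4.237
So 4.237·(Kᵢ + α·Naᵢ) = Kₒ + α·Naₒ → α = (4.237·105.0 − 9.3) / (101.0 − 4.237·9.69)
α = (444.9 − 9.3) / (101.0 − 41.06) = 435.6/59.94 = 7.267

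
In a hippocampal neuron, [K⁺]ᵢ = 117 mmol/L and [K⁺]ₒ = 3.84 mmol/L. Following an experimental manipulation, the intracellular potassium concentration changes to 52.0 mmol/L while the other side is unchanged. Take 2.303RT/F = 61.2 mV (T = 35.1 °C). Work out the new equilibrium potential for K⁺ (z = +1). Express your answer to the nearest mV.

-69 mV

After the shift: [K⁺]_out = 3.84, [K⁺]_in = 52.0 mmol/L.
E_new = (61.2/1)·log₁₀(3.84/52.0) = 61.20 · (-1.1317) = -69.26 mV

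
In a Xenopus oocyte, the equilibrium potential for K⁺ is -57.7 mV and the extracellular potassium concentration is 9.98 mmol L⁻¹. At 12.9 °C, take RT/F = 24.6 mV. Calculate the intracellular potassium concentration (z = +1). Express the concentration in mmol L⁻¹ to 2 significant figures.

Nernst: E = (24.6/1) · ln([out]/[in]), so ln([out]/[in]) = -57.7 × 1 / 24.6 = -2.3455.
[out]/[in] = e^(-2.3455) = 0.0958.
[in] = 9.98 / 0.0958 = 104.2 mmol L⁻¹.

100 mmol L⁻¹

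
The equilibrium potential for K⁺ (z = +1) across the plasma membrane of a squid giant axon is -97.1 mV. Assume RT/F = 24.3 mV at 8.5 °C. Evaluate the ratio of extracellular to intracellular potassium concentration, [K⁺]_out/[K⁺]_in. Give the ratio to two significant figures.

0.018

ln([out]/[in]) = E·z/(24.3) = -97.1 × 1 / 24.3 = -3.9959
[out]/[in] = e^(-3.9959) = 0.01839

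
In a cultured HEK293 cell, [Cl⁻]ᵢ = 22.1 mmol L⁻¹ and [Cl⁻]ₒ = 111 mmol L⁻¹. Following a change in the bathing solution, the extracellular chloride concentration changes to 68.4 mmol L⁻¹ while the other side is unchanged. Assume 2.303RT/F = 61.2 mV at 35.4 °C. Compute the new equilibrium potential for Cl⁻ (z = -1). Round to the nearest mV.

-30 mV

After the shift: [Cl⁻]_out = 68.4, [Cl⁻]_in = 22.1 mmol L⁻¹.
E_new = (61.2/-1)·log₁₀(68.4/22.1) = -61.20 · (0.4907) = -30.03 mV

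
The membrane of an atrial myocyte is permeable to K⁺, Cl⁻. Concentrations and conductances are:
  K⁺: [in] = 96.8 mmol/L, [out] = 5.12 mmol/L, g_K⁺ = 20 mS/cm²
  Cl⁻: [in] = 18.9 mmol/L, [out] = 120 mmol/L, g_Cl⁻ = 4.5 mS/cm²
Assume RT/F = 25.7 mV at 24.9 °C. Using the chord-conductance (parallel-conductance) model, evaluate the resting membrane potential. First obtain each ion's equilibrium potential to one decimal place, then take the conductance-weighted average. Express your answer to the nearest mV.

-70 mV

E_K⁺ = (25.7/1)·ln(5.12/96.8) = -75.5 mV
E_Cl⁻ = (25.7/-1)·ln(120/18.9) = -47.5 mV
Vm = (Σ gᵢEᵢ)/(Σ gᵢ) = (20·-75.5 + 4.5·-47.5) / (20 + 4.5)
= -1723.75 / 24.5 = -70.36 mV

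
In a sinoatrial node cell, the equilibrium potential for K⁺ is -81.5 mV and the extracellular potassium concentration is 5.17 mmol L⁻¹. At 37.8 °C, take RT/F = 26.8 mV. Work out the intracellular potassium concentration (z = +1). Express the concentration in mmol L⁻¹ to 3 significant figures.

108 mmol L⁻¹

Nernst: E = (26.8/1) · ln([out]/[in]), so ln([out]/[in]) = -81.5 × 1 / 26.8 = -3.0410.
[out]/[in] = e^(-3.0410) = 0.04778.
[in] = 5.17 / 0.04778 = 108.2 mmol L⁻¹.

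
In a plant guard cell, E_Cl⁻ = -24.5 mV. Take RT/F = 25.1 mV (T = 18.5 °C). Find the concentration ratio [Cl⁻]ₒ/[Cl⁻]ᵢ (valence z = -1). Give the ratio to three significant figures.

ln([out]/[in]) = E·z/(25.1) = -24.5 × -1 / 25.1 = 0.9761
[out]/[in] = e^(0.9761) = 2.654

2.65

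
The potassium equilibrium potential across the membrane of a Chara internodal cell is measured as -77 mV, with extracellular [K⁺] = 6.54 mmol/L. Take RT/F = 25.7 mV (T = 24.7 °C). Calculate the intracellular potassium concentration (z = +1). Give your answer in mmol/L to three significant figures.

Nernst: E = (25.7/1) · ln([out]/[in]), so ln([out]/[in]) = -77.0 × 1 / 25.7 = -2.9961.
[out]/[in] = e^(-2.9961) = 0.04998.
[in] = 6.54 / 0.04998 = 130.8 mmol/L.

131 mmol/L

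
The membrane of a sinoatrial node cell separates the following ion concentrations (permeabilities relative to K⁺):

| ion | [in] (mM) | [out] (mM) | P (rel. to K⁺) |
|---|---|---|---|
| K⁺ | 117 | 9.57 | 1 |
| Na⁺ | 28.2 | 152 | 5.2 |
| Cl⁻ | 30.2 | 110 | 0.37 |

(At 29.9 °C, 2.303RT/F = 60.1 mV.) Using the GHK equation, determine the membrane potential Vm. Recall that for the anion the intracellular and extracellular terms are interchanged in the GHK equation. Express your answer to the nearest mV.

26 mV

Vm = 60.1 · log₁₀[(Σ P·[cation]ₒ + Σ P·[anion]ᵢ) / (Σ P·[cation]ᵢ + Σ P·[anion]ₒ)]
Numerator = 1×9.57 + 5.2×152 + 0.37×30.2 = 811.1
Denominator = 1×117 + 5.2×28.2 + 0.37×110 = 304.3
Vm = 60.1 · log₁₀(2.6653) = 60.1 × (0.4257) = 25.59 mV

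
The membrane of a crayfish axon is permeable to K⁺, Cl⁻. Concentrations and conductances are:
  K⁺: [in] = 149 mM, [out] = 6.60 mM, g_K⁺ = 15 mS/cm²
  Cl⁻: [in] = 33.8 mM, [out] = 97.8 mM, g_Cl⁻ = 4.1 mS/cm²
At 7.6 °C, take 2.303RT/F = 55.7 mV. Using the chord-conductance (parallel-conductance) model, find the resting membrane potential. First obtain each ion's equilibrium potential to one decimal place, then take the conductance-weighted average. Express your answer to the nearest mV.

-65 mV

E_K⁺ = (55.7/1)·log₁₀(6.60/149) = -75.4 mV
E_Cl⁻ = (55.7/-1)·log₁₀(97.8/33.8) = -25.7 mV
Vm = (Σ gᵢEᵢ)/(Σ gᵢ) = (15·-75.4 + 4.1·-25.7) / (15 + 4.1)
= -1236.37 / 19.1 = -64.73 mV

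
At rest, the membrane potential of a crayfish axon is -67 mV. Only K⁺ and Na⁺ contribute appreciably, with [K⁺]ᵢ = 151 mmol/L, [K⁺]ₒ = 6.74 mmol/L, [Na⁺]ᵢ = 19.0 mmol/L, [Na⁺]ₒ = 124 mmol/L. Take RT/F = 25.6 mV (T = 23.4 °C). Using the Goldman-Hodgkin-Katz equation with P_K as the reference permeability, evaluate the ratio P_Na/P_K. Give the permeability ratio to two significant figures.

Let α = P_Na/P_K. GHK: Vm = 25.6·ln[(Kₒ + α·Naₒ)/(Kᵢ + α·Naᵢ)].
e^(Vm/25.6) = e^(-67.0/25.6) = 0.073008
So 0.073008·(Kᵢ + α·Naᵢ) = Kₒ + α·Naₒ → α = (0.073008·151.0 − 6.74) / (124.0 − 0.073008·19.0)
α = (11.02 − 6.74) / (124.0 − 1.387) = 4.284/122.6 = 0.03494

0.035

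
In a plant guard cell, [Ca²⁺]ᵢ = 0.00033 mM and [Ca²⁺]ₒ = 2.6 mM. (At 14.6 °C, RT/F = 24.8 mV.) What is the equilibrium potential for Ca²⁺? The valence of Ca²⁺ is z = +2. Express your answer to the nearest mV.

E = (24.8/z) · ln([Ca²⁺]_out/[Ca²⁺]_in) with z = +2.
= (24.8/2) · ln(2.6/0.00033) = 12.40 · ln(7879)
= 12.40 · (8.9719) = 111.25 mV

111 mV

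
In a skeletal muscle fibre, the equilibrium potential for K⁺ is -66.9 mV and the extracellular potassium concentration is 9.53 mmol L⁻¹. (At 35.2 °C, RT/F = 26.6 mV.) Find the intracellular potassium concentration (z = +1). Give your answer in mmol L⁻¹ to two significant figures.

120 mmol L⁻¹

Nernst: E = (26.6/1) · ln([out]/[in]), so ln([out]/[in]) = -66.9 × 1 / 26.6 = -2.5150.
[out]/[in] = e^(-2.5150) = 0.08086.
[in] = 9.53 / 0.08086 = 117.9 mmol L⁻¹.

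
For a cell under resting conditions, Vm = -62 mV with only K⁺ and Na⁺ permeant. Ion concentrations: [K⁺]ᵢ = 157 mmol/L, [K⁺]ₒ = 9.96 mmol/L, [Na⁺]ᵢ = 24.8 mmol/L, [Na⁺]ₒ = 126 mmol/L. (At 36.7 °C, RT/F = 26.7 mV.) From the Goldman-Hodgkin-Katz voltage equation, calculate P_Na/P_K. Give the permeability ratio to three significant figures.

0.0440

Let α = P_Na/P_K. GHK: Vm = 26.7·ln[(Kₒ + α·Naₒ)/(Kᵢ + α·Naᵢ)].
e^(Vm/26.7) = e^(-62.0/26.7) = 0.098068
So 0.098068·(Kᵢ + α·Naᵢ) = Kₒ + α·Naₒ → α = (0.098068·157.0 − 9.96) / (126.0 − 0.098068·24.8)
α = (15.4 − 9.96) / (126.0 − 2.432) = 5.437/123.6 = 0.044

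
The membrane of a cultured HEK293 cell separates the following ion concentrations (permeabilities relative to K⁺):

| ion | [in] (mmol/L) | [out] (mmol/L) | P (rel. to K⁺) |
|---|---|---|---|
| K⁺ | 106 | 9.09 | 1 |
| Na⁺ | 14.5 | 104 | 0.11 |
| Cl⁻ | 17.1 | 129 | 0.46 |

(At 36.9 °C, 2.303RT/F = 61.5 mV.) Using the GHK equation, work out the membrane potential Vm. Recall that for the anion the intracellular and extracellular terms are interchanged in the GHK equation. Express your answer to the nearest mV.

-47 mV

Vm = 61.5 · log₁₀[(Σ P·[cation]ₒ + Σ P·[anion]ᵢ) / (Σ P·[cation]ᵢ + Σ P·[anion]ₒ)]
Numerator = 1×9.09 + 0.11×104 + 0.46×17.1 = 28.4
Denominator = 1×106 + 0.11×14.5 + 0.46×129 = 166.9
Vm = 61.5 · log₁₀(0.1701) = 61.5 × (-0.7693) = -47.31 mV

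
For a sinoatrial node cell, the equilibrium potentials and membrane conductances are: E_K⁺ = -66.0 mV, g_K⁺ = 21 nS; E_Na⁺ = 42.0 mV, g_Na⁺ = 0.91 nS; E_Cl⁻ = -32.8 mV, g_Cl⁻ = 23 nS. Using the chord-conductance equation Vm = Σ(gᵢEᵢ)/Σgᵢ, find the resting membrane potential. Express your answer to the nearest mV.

Σ gᵢEᵢ = 21·(-66.0) + 0.91·(42.0) + 23·(-32.8) = -2102.18
Σ gᵢ = 21 + 0.91 + 23 = 44.91
Vm = -2102.18 / 44.91 = -46.81 mV

-47 mV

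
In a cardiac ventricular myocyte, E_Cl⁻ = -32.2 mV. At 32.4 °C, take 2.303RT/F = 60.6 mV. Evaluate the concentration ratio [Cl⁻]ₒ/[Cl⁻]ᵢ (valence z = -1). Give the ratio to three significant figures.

3.40

log₁₀([out]/[in]) = E·z/(60.6) = -32.2 × -1 / 60.6 = 0.5314
[out]/[in] = 10^(0.5314) = 3.399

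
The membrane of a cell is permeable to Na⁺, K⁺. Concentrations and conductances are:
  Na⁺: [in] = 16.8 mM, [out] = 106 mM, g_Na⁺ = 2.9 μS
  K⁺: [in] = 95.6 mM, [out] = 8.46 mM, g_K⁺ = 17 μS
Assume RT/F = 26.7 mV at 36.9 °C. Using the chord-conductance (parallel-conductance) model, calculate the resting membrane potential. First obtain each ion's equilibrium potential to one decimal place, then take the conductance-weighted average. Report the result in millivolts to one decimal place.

E_Na⁺ = (26.7/1)·ln(106/16.8) = 49.2 mV
E_K⁺ = (26.7/1)·ln(8.46/95.6) = -64.7 mV
Vm = (Σ gᵢEᵢ)/(Σ gᵢ) = (2.9·49.2 + 17·-64.7) / (2.9 + 17)
= -957.22 / 19.9 = -48.10 mV

-48.1 mV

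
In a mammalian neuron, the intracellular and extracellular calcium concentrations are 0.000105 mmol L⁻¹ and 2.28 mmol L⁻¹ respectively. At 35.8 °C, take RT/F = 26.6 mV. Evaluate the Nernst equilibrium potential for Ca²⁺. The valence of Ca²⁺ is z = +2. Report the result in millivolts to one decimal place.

E = (26.6/z) · ln([Ca²⁺]_out/[Ca²⁺]_in) with z = +2.
= (26.6/2) · ln(2.28/0.000105) = 13.30 · ln(2.171e+04)
= 13.30 · (9.9857) = 132.81 mV

132.8 mV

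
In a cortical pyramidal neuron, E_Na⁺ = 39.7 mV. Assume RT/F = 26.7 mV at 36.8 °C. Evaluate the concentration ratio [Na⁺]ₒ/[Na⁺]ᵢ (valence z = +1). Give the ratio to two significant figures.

ln([out]/[in]) = E·z/(26.7) = 39.7 × 1 / 26.7 = 1.4869
[out]/[in] = e^(1.4869) = 4.423

4.4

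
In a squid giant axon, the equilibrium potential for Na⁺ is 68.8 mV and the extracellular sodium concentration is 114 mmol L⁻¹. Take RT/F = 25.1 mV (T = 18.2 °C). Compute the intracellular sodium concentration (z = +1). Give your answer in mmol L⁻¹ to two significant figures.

7.4 mmol L⁻¹

Nernst: E = (25.1/1) · ln([out]/[in]), so ln([out]/[in]) = 68.8 × 1 / 25.1 = 2.7410.
[out]/[in] = e^(2.7410) = 15.5.
[in] = 114 / 15.5 = 7.353 mmol L⁻¹.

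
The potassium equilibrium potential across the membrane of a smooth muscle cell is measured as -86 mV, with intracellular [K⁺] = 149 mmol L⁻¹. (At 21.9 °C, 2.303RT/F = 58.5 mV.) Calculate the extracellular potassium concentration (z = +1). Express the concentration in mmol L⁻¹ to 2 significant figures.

5.0 mmol L⁻¹

Nernst: E = (58.5/1) · log₁₀([out]/[in]), so log₁₀([out]/[in]) = -86.0 × 1 / 58.5 = -1.4701.
[out]/[in] = 10^(-1.4701) = 0.03388.
[out] = 0.03388 × 149 = 5.048 mmol L⁻¹.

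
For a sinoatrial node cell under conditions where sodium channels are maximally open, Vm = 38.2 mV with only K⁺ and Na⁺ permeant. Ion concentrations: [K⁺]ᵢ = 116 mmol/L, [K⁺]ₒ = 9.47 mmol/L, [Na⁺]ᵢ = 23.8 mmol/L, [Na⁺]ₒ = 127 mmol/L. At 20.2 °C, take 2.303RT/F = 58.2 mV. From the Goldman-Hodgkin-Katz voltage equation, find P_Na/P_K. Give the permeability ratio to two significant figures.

Let α = P_Na/P_K. GHK: Vm = 58.2·log₁₀[(Kₒ + α·Naₒ)/(Kᵢ + α·Naᵢ)].
10^(Vm/58.2) = 10^(38.2/58.2) = 4.5327
So 4.5327·(Kᵢ + α·Naᵢ) = Kₒ + α·Naₒ → α = (4.5327·116.0 − 9.47) / (127.0 − 4.5327·23.8)
α = (525.8 − 9.47) / (127.0 − 107.9) = 516.3/19.12 = 27

27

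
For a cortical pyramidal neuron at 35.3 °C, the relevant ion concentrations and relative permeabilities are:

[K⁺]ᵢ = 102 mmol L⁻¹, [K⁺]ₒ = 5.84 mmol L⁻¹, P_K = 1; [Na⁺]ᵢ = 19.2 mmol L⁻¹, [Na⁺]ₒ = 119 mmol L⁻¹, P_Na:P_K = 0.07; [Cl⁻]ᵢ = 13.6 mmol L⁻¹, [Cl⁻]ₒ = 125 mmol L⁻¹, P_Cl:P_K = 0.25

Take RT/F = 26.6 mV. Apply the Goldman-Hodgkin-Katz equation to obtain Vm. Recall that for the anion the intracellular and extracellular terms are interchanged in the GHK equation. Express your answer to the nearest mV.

Vm = 26.6 · ln[(Σ P·[cation]ₒ + Σ P·[anion]ᵢ) / (Σ P·[cation]ᵢ + Σ P·[anion]ₒ)]
Numerator = 1×5.84 + 0.07×119 + 0.25×13.6 = 17.57
Denominator = 1×102 + 0.07×19.2 + 0.25×125 = 134.6
Vm = 26.6 · ln(0.13054) = 26.6 × (-2.0361) = -54.16 mV

-54 mV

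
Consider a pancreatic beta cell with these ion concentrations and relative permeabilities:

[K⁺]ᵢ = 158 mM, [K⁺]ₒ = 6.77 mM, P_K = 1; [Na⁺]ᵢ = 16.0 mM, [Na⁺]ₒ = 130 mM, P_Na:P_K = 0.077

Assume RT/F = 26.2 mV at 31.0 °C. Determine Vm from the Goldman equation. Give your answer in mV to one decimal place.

Vm = 26.2 · ln[(Σ P·[cation]ₒ + Σ P·[anion]ᵢ) / (Σ P·[cation]ᵢ + Σ P·[anion]ₒ)]
Numerator = 1×6.77 + 0.077×130 = 16.78
Denominator = 1×158 + 0.077×16.0 = 159.2
Vm = 26.2 · ln(0.10538) = 26.2 × (-2.2502) = -58.95 mV

-59.0 mV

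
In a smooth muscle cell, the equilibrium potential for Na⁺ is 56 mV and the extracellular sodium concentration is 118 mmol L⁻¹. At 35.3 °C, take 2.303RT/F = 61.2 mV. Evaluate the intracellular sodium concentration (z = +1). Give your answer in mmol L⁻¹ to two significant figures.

14 mmol L⁻¹

Nernst: E = (61.2/1) · log₁₀([out]/[in]), so log₁₀([out]/[in]) = 56.0 × 1 / 61.2 = 0.9150.
[out]/[in] = 10^(0.9150) = 8.223.
[in] = 118 / 8.223 = 14.35 mmol L⁻¹.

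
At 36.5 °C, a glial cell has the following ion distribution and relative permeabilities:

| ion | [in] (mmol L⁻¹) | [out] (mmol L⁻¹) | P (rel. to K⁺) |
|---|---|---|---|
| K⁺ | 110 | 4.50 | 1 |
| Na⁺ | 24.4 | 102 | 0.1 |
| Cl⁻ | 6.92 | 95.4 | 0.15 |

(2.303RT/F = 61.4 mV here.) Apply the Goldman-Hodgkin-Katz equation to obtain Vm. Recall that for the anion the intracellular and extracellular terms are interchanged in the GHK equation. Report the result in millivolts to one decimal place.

Vm = 61.4 · log₁₀[(Σ P·[cation]ₒ + Σ P·[anion]ᵢ) / (Σ P·[cation]ᵢ + Σ P·[anion]ₒ)]
Numerator = 1×4.50 + 0.1×102 + 0.15×6.92 = 15.74
Denominator = 1×110 + 0.1×24.4 + 0.15×95.4 = 126.8
Vm = 61.4 · log₁₀(0.12417) = 61.4 × (-0.9060) = -55.63 mV

-55.6 mV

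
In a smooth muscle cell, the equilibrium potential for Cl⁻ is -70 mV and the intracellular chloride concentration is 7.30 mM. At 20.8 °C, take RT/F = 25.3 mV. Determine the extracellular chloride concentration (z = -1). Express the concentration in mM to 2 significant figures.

Nernst: E = (25.3/-1) · ln([out]/[in]), so ln([out]/[in]) = -70.0 × -1 / 25.3 = 2.7668.
[out]/[in] = e^(2.7668) = 15.91.
[out] = 15.91 × 7.30 = 116.1 mM.

120 mM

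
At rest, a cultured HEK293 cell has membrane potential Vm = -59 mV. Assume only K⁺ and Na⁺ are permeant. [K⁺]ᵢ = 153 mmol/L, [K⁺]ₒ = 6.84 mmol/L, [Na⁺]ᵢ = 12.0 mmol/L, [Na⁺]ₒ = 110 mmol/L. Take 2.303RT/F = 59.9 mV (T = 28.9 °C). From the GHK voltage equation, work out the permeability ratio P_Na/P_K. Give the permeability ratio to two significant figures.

Let α = P_Na/P_K. GHK: Vm = 59.9·log₁₀[(Kₒ + α·Naₒ)/(Kᵢ + α·Naᵢ)].
10^(Vm/59.9) = 10^(-59.0/59.9) = 0.10352
So 0.10352·(Kᵢ + α·Naᵢ) = Kₒ + α·Naₒ → α = (0.10352·153.0 − 6.84) / (110.0 − 0.10352·12.0)
α = (15.84 − 6.84) / (110.0 − 1.242) = 8.999/108.8 = 0.08274

0.083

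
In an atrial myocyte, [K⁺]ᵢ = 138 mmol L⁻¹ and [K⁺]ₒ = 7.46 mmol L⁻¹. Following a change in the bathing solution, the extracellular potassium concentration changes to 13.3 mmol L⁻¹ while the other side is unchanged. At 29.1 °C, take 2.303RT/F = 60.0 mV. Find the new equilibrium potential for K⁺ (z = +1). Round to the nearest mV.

After the shift: [K⁺]_out = 13.3, [K⁺]_in = 138 mmol L⁻¹.
E_new = (60.0/1)·log₁₀(13.3/138) = 60.00 · (-1.0160) = -60.96 mV

-61 mV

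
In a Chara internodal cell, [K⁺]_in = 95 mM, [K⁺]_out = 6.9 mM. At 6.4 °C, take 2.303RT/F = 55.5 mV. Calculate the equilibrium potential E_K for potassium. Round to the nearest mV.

-63 mV

E = (55.5/z) · log₁₀([K⁺]_out/[K⁺]_in) with z = +1.
= (55.5/1) · log₁₀(6.9/95) = 55.50 · log₁₀(0.07263)
= 55.50 · (-1.1389) = -63.21 mV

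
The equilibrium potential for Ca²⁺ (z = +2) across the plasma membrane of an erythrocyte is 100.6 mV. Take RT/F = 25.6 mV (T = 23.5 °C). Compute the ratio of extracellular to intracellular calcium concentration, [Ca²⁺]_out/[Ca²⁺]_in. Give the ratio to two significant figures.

ln([out]/[in]) = E·z/(25.6) = 100.6 × 2 / 25.6 = 7.8594
[out]/[in] = e^(7.8594) = 2590

2600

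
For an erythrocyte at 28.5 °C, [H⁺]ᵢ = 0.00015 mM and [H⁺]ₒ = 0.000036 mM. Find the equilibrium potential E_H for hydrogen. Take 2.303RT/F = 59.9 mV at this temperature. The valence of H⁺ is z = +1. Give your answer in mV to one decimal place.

-37.1 mV

E = (59.9/z) · log₁₀([H⁺]_out/[H⁺]_in) with z = +1.
= (59.9/1) · log₁₀(0.000036/0.00015) = 59.90 · log₁₀(0.24)
= 59.90 · (-0.6198) = -37.13 mV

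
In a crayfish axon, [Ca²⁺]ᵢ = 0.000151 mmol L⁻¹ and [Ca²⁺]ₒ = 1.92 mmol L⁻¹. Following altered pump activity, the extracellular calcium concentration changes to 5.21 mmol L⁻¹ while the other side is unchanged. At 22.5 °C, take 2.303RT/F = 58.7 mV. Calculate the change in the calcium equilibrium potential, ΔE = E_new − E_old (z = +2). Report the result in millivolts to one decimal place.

E_old = (58.7/2)·log₁₀(1.92/0.000151) = 120.46 mV
E_new = (58.7/2)·log₁₀(5.21/0.000151) = 133.19 mV
ΔE = 133.19 − (120.46) = 12.72 mV

12.7 mV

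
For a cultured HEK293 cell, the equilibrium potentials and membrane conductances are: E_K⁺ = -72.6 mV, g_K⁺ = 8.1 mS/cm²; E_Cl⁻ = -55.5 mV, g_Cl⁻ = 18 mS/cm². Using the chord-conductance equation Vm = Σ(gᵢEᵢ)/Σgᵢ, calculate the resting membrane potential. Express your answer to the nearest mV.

-61 mV

Σ gᵢEᵢ = 8.1·(-72.6) + 18·(-55.5) = -1587.06
Σ gᵢ = 8.1 + 18 = 26.1
Vm = -1587.06 / 26.1 = -60.81 mV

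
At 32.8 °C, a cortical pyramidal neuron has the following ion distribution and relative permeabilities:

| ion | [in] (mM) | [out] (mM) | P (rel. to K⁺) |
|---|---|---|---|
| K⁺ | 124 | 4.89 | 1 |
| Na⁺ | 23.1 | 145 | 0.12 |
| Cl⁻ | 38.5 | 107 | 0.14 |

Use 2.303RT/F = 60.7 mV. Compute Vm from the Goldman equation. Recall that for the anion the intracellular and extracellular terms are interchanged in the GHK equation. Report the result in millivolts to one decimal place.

-43.1 mV

Vm = 60.7 · log₁₀[(Σ P·[cation]ₒ + Σ P·[anion]ᵢ) / (Σ P·[cation]ᵢ + Σ P·[anion]ₒ)]
Numerator = 1×4.89 + 0.12×145 + 0.14×38.5 = 27.68
Denominator = 1×124 + 0.12×23.1 + 0.14×107 = 141.8
Vm = 60.7 · log₁₀(0.19527) = 60.7 × (-0.7094) = -43.06 mV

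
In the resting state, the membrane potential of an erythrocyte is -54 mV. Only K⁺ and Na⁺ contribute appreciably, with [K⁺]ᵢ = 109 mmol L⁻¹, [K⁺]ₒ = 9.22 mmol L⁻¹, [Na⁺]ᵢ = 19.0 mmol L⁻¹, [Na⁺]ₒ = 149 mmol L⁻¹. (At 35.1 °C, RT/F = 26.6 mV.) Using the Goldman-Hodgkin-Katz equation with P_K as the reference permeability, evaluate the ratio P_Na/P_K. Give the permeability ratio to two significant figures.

0.035

Let α = P_Na/P_K. GHK: Vm = 26.6·ln[(Kₒ + α·Naₒ)/(Kᵢ + α·Naᵢ)].
e^(Vm/26.6) = e^(-54.0/26.6) = 0.13133
So 0.13133·(Kᵢ + α·Naᵢ) = Kₒ + α·Naₒ → α = (0.13133·109.0 − 9.22) / (149.0 − 0.13133·19.0)
α = (14.31 − 9.22) / (149.0 − 2.495) = 5.094/146.5 = 0.03477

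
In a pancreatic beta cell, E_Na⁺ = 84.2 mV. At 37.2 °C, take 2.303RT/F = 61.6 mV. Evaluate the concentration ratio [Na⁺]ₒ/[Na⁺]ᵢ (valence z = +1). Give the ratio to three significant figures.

log₁₀([out]/[in]) = E·z/(61.6) = 84.2 × 1 / 61.6 = 1.3669
[out]/[in] = 10^(1.3669) = 23.27

23.3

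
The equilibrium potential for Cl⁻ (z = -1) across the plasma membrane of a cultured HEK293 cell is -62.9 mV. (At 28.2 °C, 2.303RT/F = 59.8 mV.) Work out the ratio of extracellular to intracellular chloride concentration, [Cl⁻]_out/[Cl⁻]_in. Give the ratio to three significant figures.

log₁₀([out]/[in]) = E·z/(59.8) = -62.9 × -1 / 59.8 = 1.0518
[out]/[in] = 10^(1.0518) = 11.27

11.3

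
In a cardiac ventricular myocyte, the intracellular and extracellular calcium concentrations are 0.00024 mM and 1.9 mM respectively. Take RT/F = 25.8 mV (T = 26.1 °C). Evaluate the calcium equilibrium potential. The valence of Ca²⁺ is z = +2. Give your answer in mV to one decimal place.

115.8 mV

E = (25.8/z) · ln([Ca²⁺]_out/[Ca²⁺]_in) with z = +2.
= (25.8/2) · ln(1.9/0.00024) = 12.90 · ln(7917)
= 12.90 · (8.9767) = 115.80 mV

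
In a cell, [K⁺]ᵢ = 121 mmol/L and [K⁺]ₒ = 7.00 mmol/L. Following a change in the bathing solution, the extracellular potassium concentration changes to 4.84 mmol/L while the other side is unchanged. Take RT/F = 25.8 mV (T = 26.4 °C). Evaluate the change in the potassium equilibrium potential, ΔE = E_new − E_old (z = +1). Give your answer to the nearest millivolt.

E_old = (25.8/1)·ln(7.00/121) = -73.53 mV
E_new = (25.8/1)·ln(4.84/121) = -83.05 mV
ΔE = -83.05 − (-73.53) = -9.52 mV

-10 mV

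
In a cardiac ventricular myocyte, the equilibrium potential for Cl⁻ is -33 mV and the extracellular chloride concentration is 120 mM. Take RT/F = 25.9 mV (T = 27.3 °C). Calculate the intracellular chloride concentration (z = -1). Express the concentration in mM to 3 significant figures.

33.6 mM

Nernst: E = (25.9/-1) · ln([out]/[in]), so ln([out]/[in]) = -33.0 × -1 / 25.9 = 1.2741.
[out]/[in] = e^(1.2741) = 3.576.
[in] = 120 / 3.576 = 33.56 mM.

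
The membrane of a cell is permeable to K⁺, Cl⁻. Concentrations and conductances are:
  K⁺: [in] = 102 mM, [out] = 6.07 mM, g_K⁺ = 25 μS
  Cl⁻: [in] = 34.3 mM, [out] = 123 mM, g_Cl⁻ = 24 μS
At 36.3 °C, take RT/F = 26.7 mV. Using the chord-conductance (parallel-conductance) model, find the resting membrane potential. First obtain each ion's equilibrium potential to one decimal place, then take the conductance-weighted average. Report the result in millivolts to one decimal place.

E_K⁺ = (26.7/1)·ln(6.07/102) = -75.3 mV
E_Cl⁻ = (26.7/-1)·ln(123/34.3) = -34.1 mV
Vm = (Σ gᵢEᵢ)/(Σ gᵢ) = (25·-75.3 + 24·-34.1) / (25 + 24)
= -2700.90 / 49 = -55.12 mV

-55.1 mV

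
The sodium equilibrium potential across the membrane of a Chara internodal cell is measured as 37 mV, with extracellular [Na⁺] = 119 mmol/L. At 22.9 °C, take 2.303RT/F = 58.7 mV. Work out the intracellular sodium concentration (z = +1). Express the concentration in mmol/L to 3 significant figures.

27.9 mmol/L

Nernst: E = (58.7/1) · log₁₀([out]/[in]), so log₁₀([out]/[in]) = 37.0 × 1 / 58.7 = 0.6303.
[out]/[in] = 10^(0.6303) = 4.269.
[in] = 119 / 4.269 = 27.88 mmol/L.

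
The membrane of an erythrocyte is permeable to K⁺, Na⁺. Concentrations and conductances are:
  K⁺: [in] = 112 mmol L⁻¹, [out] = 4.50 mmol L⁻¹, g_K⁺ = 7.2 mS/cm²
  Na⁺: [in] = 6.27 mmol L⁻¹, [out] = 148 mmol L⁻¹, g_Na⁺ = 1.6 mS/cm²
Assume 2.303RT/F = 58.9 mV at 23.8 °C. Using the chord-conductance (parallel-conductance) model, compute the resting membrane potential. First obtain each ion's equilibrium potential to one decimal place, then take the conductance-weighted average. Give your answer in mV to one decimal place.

-52.5 mV

E_K⁺ = (58.9/1)·log₁₀(4.50/112) = -82.2 mV
E_Na⁺ = (58.9/1)·log₁₀(148/6.27) = 80.9 mV
Vm = (Σ gᵢEᵢ)/(Σ gᵢ) = (7.2·-82.2 + 1.6·80.9) / (7.2 + 1.6)
= -462.40 / 8.8 = -52.55 mV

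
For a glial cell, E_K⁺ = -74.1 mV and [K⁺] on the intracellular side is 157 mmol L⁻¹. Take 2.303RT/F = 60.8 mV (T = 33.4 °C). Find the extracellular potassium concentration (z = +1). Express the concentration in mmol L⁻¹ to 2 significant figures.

Nernst: E = (60.8/1) · log₁₀([out]/[in]), so log₁₀([out]/[in]) = -74.1 × 1 / 60.8 = -1.2188.
[out]/[in] = 10^(-1.2188) = 0.06043.
[out] = 0.06043 × 157 = 9.487 mmol L⁻¹.

9.5 mmol L⁻¹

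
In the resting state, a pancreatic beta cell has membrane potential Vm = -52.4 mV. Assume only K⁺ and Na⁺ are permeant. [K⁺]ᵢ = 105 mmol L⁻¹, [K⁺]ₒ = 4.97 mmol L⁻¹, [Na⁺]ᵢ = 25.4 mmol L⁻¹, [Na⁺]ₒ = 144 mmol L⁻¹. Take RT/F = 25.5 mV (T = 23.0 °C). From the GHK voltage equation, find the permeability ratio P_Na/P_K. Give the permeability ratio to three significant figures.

0.0603

Let α = P_Na/P_K. GHK: Vm = 25.5·ln[(Kₒ + α·Naₒ)/(Kᵢ + α·Naᵢ)].
e^(Vm/25.5) = e^(-52.4/25.5) = 0.12811
So 0.12811·(Kᵢ + α·Naᵢ) = Kₒ + α·Naₒ → α = (0.12811·105.0 − 4.97) / (144.0 − 0.12811·25.4)
α = (13.45 − 4.97) / (144.0 − 3.254) = 8.481/140.7 = 0.06026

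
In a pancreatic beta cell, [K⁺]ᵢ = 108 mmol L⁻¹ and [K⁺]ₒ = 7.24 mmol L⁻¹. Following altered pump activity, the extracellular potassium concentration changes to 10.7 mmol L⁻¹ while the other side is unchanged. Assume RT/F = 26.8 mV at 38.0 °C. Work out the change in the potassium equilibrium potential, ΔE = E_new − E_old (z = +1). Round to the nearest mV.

E_old = (26.8/1)·ln(7.24/108) = -72.43 mV
E_new = (26.8/1)·ln(10.7/108) = -61.96 mV
ΔE = -61.96 − (-72.43) = 10.47 mV

10 mV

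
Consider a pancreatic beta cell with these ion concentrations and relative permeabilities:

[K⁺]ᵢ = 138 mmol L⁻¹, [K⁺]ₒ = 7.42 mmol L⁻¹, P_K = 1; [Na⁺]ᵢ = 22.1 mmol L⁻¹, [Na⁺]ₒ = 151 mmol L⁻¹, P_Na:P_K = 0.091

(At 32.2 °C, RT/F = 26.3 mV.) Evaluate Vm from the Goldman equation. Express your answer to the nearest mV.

-50 mV

Vm = 26.3 · ln[(Σ P·[cation]ₒ + Σ P·[anion]ᵢ) / (Σ P·[cation]ᵢ + Σ P·[anion]ₒ)]
Numerator = 1×7.42 + 0.091×151 = 21.16
Denominator = 1×138 + 0.091×22.1 = 140
Vm = 26.3 · ln(0.15114) = 26.3 × (-1.8896) = -49.70 mV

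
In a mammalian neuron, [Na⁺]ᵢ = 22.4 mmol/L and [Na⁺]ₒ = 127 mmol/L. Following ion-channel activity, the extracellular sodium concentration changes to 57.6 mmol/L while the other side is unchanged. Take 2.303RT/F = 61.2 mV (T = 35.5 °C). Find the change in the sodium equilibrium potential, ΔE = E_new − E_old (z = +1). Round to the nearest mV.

E_old = (61.2/1)·log₁₀(127/22.4) = 46.12 mV
E_new = (61.2/1)·log₁₀(57.6/22.4) = 25.10 mV
ΔE = 25.10 − (46.12) = -21.01 mV

-21 mV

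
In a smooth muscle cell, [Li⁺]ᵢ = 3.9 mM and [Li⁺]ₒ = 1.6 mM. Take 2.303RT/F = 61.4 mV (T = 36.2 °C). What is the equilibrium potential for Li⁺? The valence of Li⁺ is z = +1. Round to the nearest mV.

E = (61.4/z) · log₁₀([Li⁺]_out/[Li⁺]_in) with z = +1.
= (61.4/1) · log₁₀(1.6/3.9) = 61.40 · log₁₀(0.4103)
= 61.40 · (-0.3869) = -23.76 mV

-24 mV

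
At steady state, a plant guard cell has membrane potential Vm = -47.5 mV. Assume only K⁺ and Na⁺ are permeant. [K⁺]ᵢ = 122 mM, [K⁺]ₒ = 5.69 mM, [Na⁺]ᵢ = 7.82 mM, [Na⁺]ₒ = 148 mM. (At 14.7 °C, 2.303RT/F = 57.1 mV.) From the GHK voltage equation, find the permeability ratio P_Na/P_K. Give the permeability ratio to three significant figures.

Let α = P_Na/P_K. GHK: Vm = 57.1·log₁₀[(Kₒ + α·Naₒ)/(Kᵢ + α·Naᵢ)].
10^(Vm/57.1) = 10^(-47.5/57.1) = 0.14727
So 0.14727·(Kᵢ + α·Naᵢ) = Kₒ + α·Naₒ → α = (0.14727·122.0 − 5.69) / (148.0 − 0.14727·7.82)
α = (17.97 − 5.69) / (148.0 − 1.152) = 12.28/146.8 = 0.08361

0.0836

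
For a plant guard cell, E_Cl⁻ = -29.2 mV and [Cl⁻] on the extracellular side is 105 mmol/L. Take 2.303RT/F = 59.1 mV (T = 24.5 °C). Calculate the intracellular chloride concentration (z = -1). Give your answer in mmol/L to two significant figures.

34 mmol/L

Nernst: E = (59.1/-1) · log₁₀([out]/[in]), so log₁₀([out]/[in]) = -29.2 × -1 / 59.1 = 0.4941.
[out]/[in] = 10^(0.4941) = 3.119.
[in] = 105 / 3.119 = 33.66 mmol/L.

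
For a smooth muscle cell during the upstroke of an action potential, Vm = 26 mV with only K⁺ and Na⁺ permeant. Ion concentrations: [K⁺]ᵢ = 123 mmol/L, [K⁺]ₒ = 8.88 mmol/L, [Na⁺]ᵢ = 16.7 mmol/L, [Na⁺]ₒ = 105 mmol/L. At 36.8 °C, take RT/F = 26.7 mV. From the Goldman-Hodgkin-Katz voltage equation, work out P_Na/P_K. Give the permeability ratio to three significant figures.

5.21

Let α = P_Na/P_K. GHK: Vm = 26.7·ln[(Kₒ + α·Naₒ)/(Kᵢ + α·Naᵢ)].
e^(Vm/26.7) = e^(26.0/26.7) = 2.6479
So 2.6479·(Kᵢ + α·Naᵢ) = Kₒ + α·Naₒ → α = (2.6479·123.0 − 8.88) / (105.0 − 2.6479·16.7)
α = (325.7 − 8.88) / (105.0 − 44.22) = 316.8/60.78 = 5.213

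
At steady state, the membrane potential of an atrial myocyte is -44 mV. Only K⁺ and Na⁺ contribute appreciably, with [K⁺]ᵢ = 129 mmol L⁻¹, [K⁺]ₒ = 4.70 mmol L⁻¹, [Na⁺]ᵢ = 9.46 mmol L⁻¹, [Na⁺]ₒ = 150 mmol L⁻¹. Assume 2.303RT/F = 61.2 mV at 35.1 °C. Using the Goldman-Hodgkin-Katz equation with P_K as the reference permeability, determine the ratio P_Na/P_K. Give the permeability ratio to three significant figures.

Let α = P_Na/P_K. GHK: Vm = 61.2·log₁₀[(Kₒ + α·Naₒ)/(Kᵢ + α·Naᵢ)].
10^(Vm/61.2) = 10^(-44.0/61.2) = 0.19101
So 0.19101·(Kᵢ + α·Naᵢ) = Kₒ + α·Naₒ → α = (0.19101·129.0 − 4.7) / (150.0 − 0.19101·9.46)
α = (24.64 − 4.7) / (150.0 − 1.807) = 19.94/148.2 = 0.1346

0.135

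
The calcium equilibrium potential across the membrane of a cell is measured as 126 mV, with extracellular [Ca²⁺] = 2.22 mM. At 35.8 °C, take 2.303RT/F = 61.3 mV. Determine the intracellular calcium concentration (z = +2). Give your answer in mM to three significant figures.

Nernst: E = (61.3/2) · log₁₀([out]/[in]), so log₁₀([out]/[in]) = 126.0 × 2 / 61.3 = 4.1109.
[out]/[in] = 10^(4.1109) = 1.291e+04.
[in] = 2.22 / 1.291e+04 = 0.000172 mM.

0.000172 mM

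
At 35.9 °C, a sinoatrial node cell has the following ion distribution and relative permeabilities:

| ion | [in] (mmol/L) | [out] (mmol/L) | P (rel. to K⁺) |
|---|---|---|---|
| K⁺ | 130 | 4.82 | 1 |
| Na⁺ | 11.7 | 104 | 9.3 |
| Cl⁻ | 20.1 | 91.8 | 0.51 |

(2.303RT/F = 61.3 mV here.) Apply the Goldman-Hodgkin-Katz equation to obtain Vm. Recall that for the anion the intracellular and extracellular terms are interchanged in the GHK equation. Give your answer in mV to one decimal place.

Vm = 61.3 · log₁₀[(Σ P·[cation]ₒ + Σ P·[anion]ᵢ) / (Σ P·[cation]ᵢ + Σ P·[anion]ₒ)]
Numerator = 1×4.82 + 9.3×104 + 0.51×20.1 = 982.3
Denominator = 1×130 + 9.3×11.7 + 0.51×91.8 = 285.6
Vm = 61.3 · log₁₀(3.439) = 61.3 × (0.5364) = 32.88 mV

32.9 mV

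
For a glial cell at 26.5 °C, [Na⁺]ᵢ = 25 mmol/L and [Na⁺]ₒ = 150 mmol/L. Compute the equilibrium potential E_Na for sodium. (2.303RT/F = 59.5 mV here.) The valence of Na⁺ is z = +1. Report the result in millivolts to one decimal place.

46.3 mV

E = (59.5/z) · log₁₀([Na⁺]_out/[Na⁺]_in) with z = +1.
= (59.5/1) · log₁₀(150/25) = 59.50 · log₁₀(6)
= 59.50 · (0.7782) = 46.30 mV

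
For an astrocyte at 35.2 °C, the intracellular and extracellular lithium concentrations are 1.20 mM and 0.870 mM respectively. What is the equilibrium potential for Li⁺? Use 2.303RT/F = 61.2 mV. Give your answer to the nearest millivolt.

-9 mV

E = (61.2/z) · log₁₀([Li⁺]_out/[Li⁺]_in) with z = +1.
= (61.2/1) · log₁₀(0.870/1.20) = 61.20 · log₁₀(0.725)
= 61.20 · (-0.1397) = -8.55 mV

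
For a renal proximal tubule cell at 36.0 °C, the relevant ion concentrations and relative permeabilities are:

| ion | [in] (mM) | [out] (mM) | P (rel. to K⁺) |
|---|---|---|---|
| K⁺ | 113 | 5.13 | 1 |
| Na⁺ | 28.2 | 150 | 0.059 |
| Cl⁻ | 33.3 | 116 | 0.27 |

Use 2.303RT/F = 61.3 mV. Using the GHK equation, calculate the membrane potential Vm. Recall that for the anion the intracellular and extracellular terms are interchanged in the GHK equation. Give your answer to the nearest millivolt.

Vm = 61.3 · log₁₀[(Σ P·[cation]ₒ + Σ P·[anion]ᵢ) / (Σ P·[cation]ᵢ + Σ P·[anion]ₒ)]
Numerator = 1×5.13 + 0.059×150 + 0.27×33.3 = 22.97
Denominator = 1×113 + 0.059×28.2 + 0.27×116 = 146
Vm = 61.3 · log₁₀(0.15735) = 61.3 × (-0.8031) = -49.23 mV

-49 mV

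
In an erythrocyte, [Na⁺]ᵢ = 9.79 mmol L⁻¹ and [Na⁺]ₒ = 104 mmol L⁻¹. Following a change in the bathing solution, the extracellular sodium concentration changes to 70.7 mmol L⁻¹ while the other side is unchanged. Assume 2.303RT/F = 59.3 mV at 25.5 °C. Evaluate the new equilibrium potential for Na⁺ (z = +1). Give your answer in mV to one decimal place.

50.9 mV

After the shift: [Na⁺]_out = 70.7, [Na⁺]_in = 9.79 mmol L⁻¹.
E_new = (59.3/1)·log₁₀(70.7/9.79) = 59.30 · (0.8586) = 50.92 mV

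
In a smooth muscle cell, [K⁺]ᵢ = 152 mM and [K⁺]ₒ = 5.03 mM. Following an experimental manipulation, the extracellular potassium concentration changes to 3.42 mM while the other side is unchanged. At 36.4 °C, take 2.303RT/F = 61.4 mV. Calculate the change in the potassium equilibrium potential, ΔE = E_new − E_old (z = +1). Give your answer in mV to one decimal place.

E_old = (61.4/1)·log₁₀(5.03/152) = -90.89 mV
E_new = (61.4/1)·log₁₀(3.42/152) = -101.18 mV
ΔE = -101.18 − (-90.89) = -10.29 mV

-10.3 mV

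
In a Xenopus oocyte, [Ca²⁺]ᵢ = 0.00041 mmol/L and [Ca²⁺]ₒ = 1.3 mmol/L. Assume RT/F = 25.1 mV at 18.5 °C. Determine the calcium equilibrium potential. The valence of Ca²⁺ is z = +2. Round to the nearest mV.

E = (25.1/z) · ln([Ca²⁺]_out/[Ca²⁺]_in) with z = +2.
= (25.1/2) · ln(1.3/0.00041) = 12.55 · ln(3171)
= 12.55 · (8.0617) = 101.17 mV

101 mV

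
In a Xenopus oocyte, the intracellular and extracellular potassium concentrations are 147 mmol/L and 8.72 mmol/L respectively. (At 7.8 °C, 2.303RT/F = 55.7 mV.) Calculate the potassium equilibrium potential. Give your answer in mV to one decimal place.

-68.3 mV

E = (55.7/z) · log₁₀([K⁺]_out/[K⁺]_in) with z = +1.
= (55.7/1) · log₁₀(8.72/147) = 55.70 · log₁₀(0.05932)
= 55.70 · (-1.2268) = -68.33 mV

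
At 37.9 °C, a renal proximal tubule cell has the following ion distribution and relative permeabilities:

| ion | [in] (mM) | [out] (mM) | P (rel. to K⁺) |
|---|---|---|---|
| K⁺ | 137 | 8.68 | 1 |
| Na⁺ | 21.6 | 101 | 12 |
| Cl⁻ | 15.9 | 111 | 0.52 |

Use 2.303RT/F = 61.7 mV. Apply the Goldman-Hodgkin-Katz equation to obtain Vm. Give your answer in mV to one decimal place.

26.7 mV

Vm = 61.7 · log₁₀[(Σ P·[cation]ₒ + Σ P·[anion]ᵢ) / (Σ P·[cation]ᵢ + Σ P·[anion]ₒ)]
Numerator = 1×8.68 + 12×101 + 0.52×15.9 = 1229
Denominator = 1×137 + 12×21.6 + 0.52×111 = 453.9
Vm = 61.7 · log₁₀(2.7074) = 61.7 × (0.4326) = 26.69 mV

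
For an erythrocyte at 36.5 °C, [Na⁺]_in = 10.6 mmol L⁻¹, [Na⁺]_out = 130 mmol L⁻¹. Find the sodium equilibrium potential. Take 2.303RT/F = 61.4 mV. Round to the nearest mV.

E = (61.4/z) · log₁₀([Na⁺]_out/[Na⁺]_in) with z = +1.
= (61.4/1) · log₁₀(130/10.6) = 61.40 · log₁₀(12.26)
= 61.40 · (1.0886) = 66.84 mV

67 mV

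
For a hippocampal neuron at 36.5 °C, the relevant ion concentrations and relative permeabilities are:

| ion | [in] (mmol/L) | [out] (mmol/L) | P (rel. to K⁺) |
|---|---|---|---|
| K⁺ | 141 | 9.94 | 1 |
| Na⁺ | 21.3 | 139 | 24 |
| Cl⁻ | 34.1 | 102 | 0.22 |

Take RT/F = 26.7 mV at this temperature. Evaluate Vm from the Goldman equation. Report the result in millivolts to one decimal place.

42.8 mV

Vm = 26.7 · ln[(Σ P·[cation]ₒ + Σ P·[anion]ᵢ) / (Σ P·[cation]ᵢ + Σ P·[anion]ₒ)]
Numerator = 1×9.94 + 24×139 + 0.22×34.1 = 3353
Denominator = 1×141 + 24×21.3 + 0.22×102 = 674.6
Vm = 26.7 · ln(4.9707) = 26.7 × (1.6036) = 42.82 mV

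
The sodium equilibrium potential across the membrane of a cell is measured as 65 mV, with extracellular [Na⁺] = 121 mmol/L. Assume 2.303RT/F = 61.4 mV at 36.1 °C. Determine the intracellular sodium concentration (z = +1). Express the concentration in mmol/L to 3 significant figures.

Nernst: E = (61.4/1) · log₁₀([out]/[in]), so log₁₀([out]/[in]) = 65.0 × 1 / 61.4 = 1.0586.
[out]/[in] = 10^(1.0586) = 11.45.
[in] = 121 / 11.45 = 10.57 mmol/L.

10.6 mmol/L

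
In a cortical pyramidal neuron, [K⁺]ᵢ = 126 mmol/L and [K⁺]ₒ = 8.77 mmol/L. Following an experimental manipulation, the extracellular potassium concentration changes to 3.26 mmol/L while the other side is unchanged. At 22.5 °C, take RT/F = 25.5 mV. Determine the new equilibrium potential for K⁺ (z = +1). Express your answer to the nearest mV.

After the shift: [K⁺]_out = 3.26, [K⁺]_in = 126 mmol/L.
E_new = (25.5/1)·ln(3.26/126) = 25.50 · (-3.6546) = -93.19 mV

-93 mV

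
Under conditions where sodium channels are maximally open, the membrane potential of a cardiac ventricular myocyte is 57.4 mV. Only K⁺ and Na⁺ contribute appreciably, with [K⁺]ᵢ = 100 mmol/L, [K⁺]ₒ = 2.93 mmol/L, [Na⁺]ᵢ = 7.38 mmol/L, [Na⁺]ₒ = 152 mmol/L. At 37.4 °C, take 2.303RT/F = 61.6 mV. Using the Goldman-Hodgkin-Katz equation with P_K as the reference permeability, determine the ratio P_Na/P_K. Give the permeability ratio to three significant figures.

9.58

Let α = P_Na/P_K. GHK: Vm = 61.6·log₁₀[(Kₒ + α·Naₒ)/(Kᵢ + α·Naᵢ)].
10^(Vm/61.6) = 10^(57.4/61.6) = 8.5471
So 8.5471·(Kᵢ + α·Naᵢ) = Kₒ + α·Naₒ → α = (8.5471·100.0 − 2.93) / (152.0 − 8.5471·7.38)
α = (854.7 − 2.93) / (152.0 − 63.08) = 851.8/88.92 = 9.579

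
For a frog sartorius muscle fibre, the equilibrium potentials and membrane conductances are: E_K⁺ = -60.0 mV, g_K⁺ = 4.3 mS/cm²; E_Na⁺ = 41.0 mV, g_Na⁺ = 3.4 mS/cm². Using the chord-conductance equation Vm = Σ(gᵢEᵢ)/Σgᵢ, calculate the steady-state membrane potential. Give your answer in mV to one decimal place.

Σ gᵢEᵢ = 4.3·(-60.0) + 3.4·(41.0) = -118.60
Σ gᵢ = 4.3 + 3.4 = 7.7
Vm = -118.60 / 7.7 = -15.40 mV

-15.4 mV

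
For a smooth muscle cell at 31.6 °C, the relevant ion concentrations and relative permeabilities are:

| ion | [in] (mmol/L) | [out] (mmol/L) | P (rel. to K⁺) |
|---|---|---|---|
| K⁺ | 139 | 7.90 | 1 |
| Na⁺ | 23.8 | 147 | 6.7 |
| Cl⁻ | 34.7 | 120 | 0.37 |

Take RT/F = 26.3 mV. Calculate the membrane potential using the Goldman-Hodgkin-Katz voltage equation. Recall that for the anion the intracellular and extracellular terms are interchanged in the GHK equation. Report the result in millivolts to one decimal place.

28.3 mV

Vm = 26.3 · ln[(Σ P·[cation]ₒ + Σ P·[anion]ᵢ) / (Σ P·[cation]ᵢ + Σ P·[anion]ₒ)]
Numerator = 1×7.90 + 6.7×147 + 0.37×34.7 = 1006
Denominator = 1×139 + 6.7×23.8 + 0.37×120 = 342.9
Vm = 26.3 · ln(2.9331) = 26.3 × (1.0761) = 28.30 mV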